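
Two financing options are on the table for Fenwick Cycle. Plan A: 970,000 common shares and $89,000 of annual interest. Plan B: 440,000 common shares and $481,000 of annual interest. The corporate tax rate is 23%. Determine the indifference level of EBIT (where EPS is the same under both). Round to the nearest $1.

At indifference, (EBIT − 89,000)(1 − t)/970,000 = (EBIT − 481,000)(1 − t)/440,000.
Cancelling (1 − t) and cross-multiplying: 440,000·(EBIT − 89,000) = 970,000·(EBIT − 481,000).
Solving, EBIT = (481,000·970,000 − 89,000·440,000) / (970,000 − 440,000) = 427,410,000,000 / 530,000 = 806,433.96.

$806,434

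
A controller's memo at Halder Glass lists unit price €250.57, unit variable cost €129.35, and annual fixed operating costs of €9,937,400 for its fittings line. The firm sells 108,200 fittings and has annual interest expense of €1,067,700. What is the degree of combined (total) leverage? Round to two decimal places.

6.21

At 108,200 units, contribution = 108,200 × €121.22 = €13,116,004.00.
Subtracting fixed costs: EBIT = €13,116,004.00 − €9,937,400 = €3,178,604.00. Interest = €1,067,700.00, so EBIT − I = €2,110,904.00.
DCL = contribution ÷ (EBIT − I) = €13,116,004.00 ÷ €2,110,904.00 = 6.2135.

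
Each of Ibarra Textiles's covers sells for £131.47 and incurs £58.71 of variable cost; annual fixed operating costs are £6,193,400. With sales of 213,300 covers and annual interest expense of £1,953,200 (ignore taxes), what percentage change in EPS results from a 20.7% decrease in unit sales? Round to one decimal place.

At 213,300 units, contribution = 213,300 × £72.76 = £15,519,708.00.
Subtracting fixed costs: EBIT = £15,519,708.00 − £6,193,400 = £9,326,308.00.
After interest of £1,953,200.00, pre-tax earnings = £7,373,108.00.
DCL = total CM / (EBIT − I) = £15,519,708.00 / £7,373,108.00 = 2.1049.
%ΔEPS = DCL × %ΔSales = 2.1049 × -20.7% = -43.6%.

-43.6%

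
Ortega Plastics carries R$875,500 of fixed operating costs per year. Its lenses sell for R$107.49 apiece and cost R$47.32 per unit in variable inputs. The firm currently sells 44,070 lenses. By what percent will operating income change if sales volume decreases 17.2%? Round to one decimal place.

-25.7%

Total contribution margin = 44,070 × R$60.17 = R$2,651,691.90.
EBIT = R$2,651,691.90 − R$875,500 = R$1,776,191.90.
So DOL = total CM / EBIT = R$2,651,691.90 / R$1,776,191.90 = 1.4929.
So EBIT moves 1.4929 × (-17.2%) = -25.7%.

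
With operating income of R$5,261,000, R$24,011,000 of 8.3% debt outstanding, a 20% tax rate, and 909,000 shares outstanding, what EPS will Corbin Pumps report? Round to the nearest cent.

R$2.88

Interest = R$1,992,913.00, so EBT = R$5,261,000 − R$1,992,913.00 = R$3,268,087.00.
Net income = R$3,268,087.00 × (1 − 0.20) = R$2,614,469.60.
EPS = R$2,614,469.60 ÷ 909,000 = R$2.88.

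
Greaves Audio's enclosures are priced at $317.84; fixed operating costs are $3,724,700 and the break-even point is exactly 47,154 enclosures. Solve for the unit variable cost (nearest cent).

Contribution per unit must be FC / Q = $3,724,700 / 47,154 = $78.9901.
Variable cost per unit = $317.84 − $78.9901 = $238.85.

$238.85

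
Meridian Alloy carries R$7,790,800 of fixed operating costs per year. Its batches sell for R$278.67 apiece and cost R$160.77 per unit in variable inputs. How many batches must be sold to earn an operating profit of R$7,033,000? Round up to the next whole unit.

Unit CM = price − variable cost = R$278.67 − R$160.77 = R$117.90.
Required volume = (fixed costs + target profit) ÷ CM = (R$7,790,800 + R$7,033,000) ÷ R$117.90 = 125,731.98, so 125,732 batches.

125,732 batches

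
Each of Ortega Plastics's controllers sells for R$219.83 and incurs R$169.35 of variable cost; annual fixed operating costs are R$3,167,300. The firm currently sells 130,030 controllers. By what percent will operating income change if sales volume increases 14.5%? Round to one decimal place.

Total contribution margin = 130,030 × R$50.48 = R$6,563,914.40.
EBIT = R$6,563,914.40 − R$3,167,300 = R$3,396,614.40.
Degree of operating leverage = R$6,563,914.40 / R$3,396,614.40 = 1.9325.
%ΔEBIT = DOL × %ΔSales = 1.9325 × +14.5% = +28.0%.

+28.0%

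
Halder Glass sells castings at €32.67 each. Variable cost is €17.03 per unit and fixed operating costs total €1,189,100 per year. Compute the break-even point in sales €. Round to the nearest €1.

CM per unit = €32.67 − €17.03 = €15.64; CM ratio = €15.64 / €32.67 = 0.4787.
Break-even sales = FC ÷ CM ratio = €1,189,100 × €32.67 / €15.64 = €2,483,881.

€2,483,881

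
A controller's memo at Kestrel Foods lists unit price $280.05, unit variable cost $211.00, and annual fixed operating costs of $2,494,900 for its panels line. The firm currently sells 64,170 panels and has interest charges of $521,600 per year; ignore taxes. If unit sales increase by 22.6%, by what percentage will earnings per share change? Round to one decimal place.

Total contribution margin = 64,170 × $69.05 = $4,430,938.50.
Operating income = contribution − fixed costs = $4,430,938.50 − $2,494,900 = $1,936,038.50.
After interest of $521,600.00, pre-tax earnings = $1,414,438.50.
Degree of combined leverage = contribution ÷ (EBIT − I) = $4,430,938.50 ÷ $1,414,438.50 = 3.1326.
EPS therefore changes by 3.1326 × (+22.6%) = +70.8%.

+70.8%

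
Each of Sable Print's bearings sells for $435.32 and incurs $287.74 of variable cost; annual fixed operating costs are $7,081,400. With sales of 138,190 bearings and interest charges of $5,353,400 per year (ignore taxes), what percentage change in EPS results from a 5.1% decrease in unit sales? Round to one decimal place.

-13.1%

At 138,190 units, contribution = 138,190 × $147.58 = $20,394,080.20.
Subtracting fixed costs: EBIT = $20,394,080.20 − $7,081,400 = $13,312,680.20.
Interest = $5,353,400.00, so EBIT − I = $7,959,280.20.
Degree of combined leverage = contribution ÷ (EBIT − I) = $20,394,080.20 ÷ $7,959,280.20 = 2.5623.
%ΔEPS = DCL × %ΔSales = 2.5623 × -5.1% = -13.1%.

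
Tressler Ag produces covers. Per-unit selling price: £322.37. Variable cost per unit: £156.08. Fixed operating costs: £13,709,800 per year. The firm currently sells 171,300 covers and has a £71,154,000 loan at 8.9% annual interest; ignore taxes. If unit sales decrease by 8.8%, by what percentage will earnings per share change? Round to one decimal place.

At 171,300 units, contribution = 171,300 × £166.29 = £28,485,477.00.
Subtracting fixed costs: EBIT = £28,485,477.00 − £13,709,800 = £14,775,677.00.
Interest = £6,332,706.00, so EBIT − I = £8,442,971.00.
Degree of combined leverage = contribution ÷ (EBIT − I) = £28,485,477.00 ÷ £8,442,971.00 = 3.3739.
%ΔEPS = DCL × %ΔSales = 3.3739 × -8.8% = -29.7%.

-29.7%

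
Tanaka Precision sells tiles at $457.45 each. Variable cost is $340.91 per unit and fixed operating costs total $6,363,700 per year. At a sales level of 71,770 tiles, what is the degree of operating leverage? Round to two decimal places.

4.18

At 71,770 units, contribution = 71,770 × $116.54 = $8,364,075.80.
Operating income = contribution − fixed costs = $8,364,075.80 − $6,363,700 = $2,000,375.80.
DOL = contribution ÷ EBIT = $8,364,075.80 ÷ $2,000,375.80 = 4.1813.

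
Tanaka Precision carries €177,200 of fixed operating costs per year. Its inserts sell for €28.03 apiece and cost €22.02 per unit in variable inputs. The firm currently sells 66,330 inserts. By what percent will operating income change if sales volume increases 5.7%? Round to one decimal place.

Total contribution margin = 66,330 × €6.01 = €398,643.30.
Operating income = contribution − fixed costs = €398,643.30 − €177,200 = €221,443.30.
DOL = contribution ÷ EBIT = €398,643.30 ÷ €221,443.30 = 1.8002.
So EBIT moves 1.8002 × (+5.7%) = +10.3%.

+10.3%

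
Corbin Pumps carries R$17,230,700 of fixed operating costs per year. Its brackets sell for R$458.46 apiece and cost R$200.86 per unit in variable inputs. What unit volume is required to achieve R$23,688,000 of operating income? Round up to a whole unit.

Unit CM = price − variable cost = R$458.46 − R$200.86 = R$257.60.
Required volume = (fixed costs + target profit) ÷ CM = (R$17,230,700 + R$23,688,000) ÷ R$257.60 = 158,845.89, so 158,846 brackets.

158,846 brackets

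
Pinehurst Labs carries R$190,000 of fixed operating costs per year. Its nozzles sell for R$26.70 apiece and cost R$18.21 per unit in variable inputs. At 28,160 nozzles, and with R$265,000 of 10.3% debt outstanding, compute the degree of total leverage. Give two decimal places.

10.98

Total contribution margin = 28,160 × R$8.49 = R$239,078.40.
Operating income = contribution − fixed costs = R$239,078.40 − R$190,000 = R$49,078.40. Interest = R$27,295.00.
DOL = R$239,078.40 ÷ R$49,078.40 = 4.8714; DFL = R$49,078.40 ÷ R$21,783.40 = 2.2530.
DCL = DOL × DFL = 4.8714 × 2.2530 = 10.9753.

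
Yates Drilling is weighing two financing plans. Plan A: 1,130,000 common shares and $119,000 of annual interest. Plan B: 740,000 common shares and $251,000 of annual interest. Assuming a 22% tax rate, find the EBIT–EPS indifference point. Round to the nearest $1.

$501,462

At indifference, (EBIT − 119,000)(1 − t)/1,130,000 = (EBIT − 251,000)(1 − t)/740,000.
The (1 − t) factor cancels: (EBIT − 119,000) × 740,000 = (EBIT − 251,000) × 1,130,000.
EBIT × (1,130,000 − 740,000) = 251,000 × 1,130,000 − 119,000 × 740,000 = 195,570,000,000, so EBIT = 195,570,000,000 ÷ 390,000 = 501,461.54.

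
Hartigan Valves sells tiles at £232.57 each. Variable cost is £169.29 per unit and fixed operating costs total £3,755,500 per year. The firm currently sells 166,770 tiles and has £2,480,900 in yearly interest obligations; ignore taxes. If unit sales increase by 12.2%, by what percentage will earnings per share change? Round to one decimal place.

+29.8%

Contribution at this volume is 166,770 × £63.28 = £10,553,205.60.
Operating income = contribution − fixed costs = £10,553,205.60 − £3,755,500 = £6,797,705.60.
After interest of £2,480,900.00, pre-tax earnings = £4,316,805.60.
DCL = total CM / (EBIT − I) = £10,553,205.60 / £4,316,805.60 = 2.4447.
%ΔEPS = DCL × %ΔSales = 2.4447 × +12.2% = +29.8%.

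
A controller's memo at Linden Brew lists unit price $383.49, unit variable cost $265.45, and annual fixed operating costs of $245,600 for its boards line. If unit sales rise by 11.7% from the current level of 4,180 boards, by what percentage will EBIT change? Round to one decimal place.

+23.3%

At 4,180 units, contribution = 4,180 × $118.04 = $493,407.20.
Subtracting fixed costs: EBIT = $493,407.20 − $245,600 = $247,807.20.
So DOL = total CM / EBIT = $493,407.20 / $247,807.20 = 1.9911.
Operating income changes by 1.9911 × +11.7% = +23.3%.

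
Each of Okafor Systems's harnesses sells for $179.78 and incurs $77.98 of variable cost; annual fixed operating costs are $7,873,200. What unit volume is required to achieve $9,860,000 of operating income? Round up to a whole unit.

Each unit contributes $179.78 − $77.98 = $101.80.
Units = (FC + target) / CM = ($7,873,200 + $9,860,000) / $101.80 = 174,196.46, so 174,197 harnesses.

174,197 harnesses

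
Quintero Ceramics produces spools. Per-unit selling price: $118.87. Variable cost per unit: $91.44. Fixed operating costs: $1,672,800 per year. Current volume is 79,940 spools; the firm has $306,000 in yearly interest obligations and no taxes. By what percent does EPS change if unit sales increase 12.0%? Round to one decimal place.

+123.0%

At 79,940 units, contribution = 79,940 × $27.43 = $2,192,754.20.
Operating income = contribution − fixed costs = $2,192,754.20 − $1,672,800 = $519,954.20.
Interest = $306,000.00, so EBIT − I = $213,954.20.
DCL = total CM / (EBIT − I) = $2,192,754.20 / $213,954.20 = 10.2487.
%ΔEPS = DCL × %ΔSales = 10.2487 × +12.0% = +123.0%.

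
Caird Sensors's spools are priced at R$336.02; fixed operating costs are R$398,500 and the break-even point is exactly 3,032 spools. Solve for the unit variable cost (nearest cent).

Contribution per unit must be FC / Q = R$398,500 / 3,032 = R$131.4314.
Hence VC = price − CM = R$336.02 − R$131.4314 = R$204.59.

R$204.59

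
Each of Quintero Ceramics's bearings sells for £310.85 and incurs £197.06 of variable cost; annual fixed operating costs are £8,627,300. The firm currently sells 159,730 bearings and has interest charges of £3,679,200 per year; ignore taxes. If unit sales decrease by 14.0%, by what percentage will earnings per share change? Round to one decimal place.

At 159,730 units, contribution = 159,730 × £113.79 = £18,175,676.70.
Operating income = contribution − fixed costs = £18,175,676.70 − £8,627,300 = £9,548,376.70.
Interest = £3,679,200.00, so EBIT − I = £5,869,176.70.
Degree of combined leverage = contribution ÷ (EBIT − I) = £18,175,676.70 ÷ £5,869,176.70 = 3.0968.
EPS therefore changes by 3.0968 × (-14.0%) = -43.4%.

-43.4%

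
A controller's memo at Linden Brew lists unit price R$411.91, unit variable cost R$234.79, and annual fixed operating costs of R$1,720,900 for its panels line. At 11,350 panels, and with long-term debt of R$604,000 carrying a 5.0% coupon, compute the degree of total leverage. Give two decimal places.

Total contribution margin = 11,350 × R$177.12 = R$2,010,312.00.
Operating income = contribution − fixed costs = R$2,010,312.00 − R$1,720,900 = R$289,412.00. Interest = R$30,200.00.
DOL = R$2,010,312.00 ÷ R$289,412.00 = 6.9462; DFL = R$289,412.00 ÷ R$259,212.00 = 1.1165.
Combined leverage = 6.9462 × 1.1165 = 7.7554.

7.76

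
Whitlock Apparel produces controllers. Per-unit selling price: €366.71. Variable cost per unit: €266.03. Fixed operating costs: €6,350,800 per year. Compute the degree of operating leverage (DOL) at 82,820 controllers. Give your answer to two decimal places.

4.20

Total contribution margin = 82,820 × €100.68 = €8,338,317.60.
Operating income = contribution − fixed costs = €8,338,317.60 − €6,350,800 = €1,987,517.60.
DOL = contribution ÷ EBIT = €8,338,317.60 ÷ €1,987,517.60 = 4.1953.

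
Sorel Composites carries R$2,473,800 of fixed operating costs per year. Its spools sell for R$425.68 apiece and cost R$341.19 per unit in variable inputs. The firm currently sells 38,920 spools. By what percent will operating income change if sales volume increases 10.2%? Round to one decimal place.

Total contribution margin = 38,920 × R$84.49 = R$3,288,350.80.
Subtracting fixed costs: EBIT = R$3,288,350.80 − R$2,473,800 = R$814,550.80.
So DOL = total CM / EBIT = R$3,288,350.80 / R$814,550.80 = 4.0370.
So EBIT moves 4.0370 × (+10.2%) = +41.2%.

+41.2%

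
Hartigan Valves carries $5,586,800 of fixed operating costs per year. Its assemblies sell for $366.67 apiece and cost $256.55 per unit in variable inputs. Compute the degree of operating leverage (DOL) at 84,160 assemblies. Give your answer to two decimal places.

2.52

At 84,160 units, contribution = 84,160 × $110.12 = $9,267,699.20.
EBIT = $9,267,699.20 − $5,586,800 = $3,680,899.20.
DOL = contribution ÷ EBIT = $9,267,699.20 ÷ $3,680,899.20 = 2.5178.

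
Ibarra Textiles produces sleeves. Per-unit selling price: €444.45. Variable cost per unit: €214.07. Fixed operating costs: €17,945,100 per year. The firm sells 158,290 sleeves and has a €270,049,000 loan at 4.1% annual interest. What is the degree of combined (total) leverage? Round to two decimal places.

4.90

At 158,290 units, contribution = 158,290 × €230.38 = €36,466,850.20.
EBIT = €36,466,850.20 − €17,945,100 = €18,521,750.20. Interest = €11,072,009.00, so EBIT − I = €7,449,741.20.
Degree of total leverage = total CM / (EBIT − interest) = €36,466,850.20 / €7,449,741.20 = 4.8950.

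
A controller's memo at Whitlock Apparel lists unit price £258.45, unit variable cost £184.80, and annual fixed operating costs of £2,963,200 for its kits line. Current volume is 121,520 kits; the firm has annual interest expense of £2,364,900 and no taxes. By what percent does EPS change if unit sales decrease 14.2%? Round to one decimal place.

At 121,520 units, contribution = 121,520 × £73.65 = £8,949,948.00.
Subtracting fixed costs: EBIT = £8,949,948.00 − £2,963,200 = £5,986,748.00.
After interest of £2,364,900.00, pre-tax earnings = £3,621,848.00.
DCL = total CM / (EBIT − I) = £8,949,948.00 / £3,621,848.00 = 2.4711.
%ΔEPS = DCL × %ΔSales = 2.4711 × -14.2% = -35.1%.

-35.1%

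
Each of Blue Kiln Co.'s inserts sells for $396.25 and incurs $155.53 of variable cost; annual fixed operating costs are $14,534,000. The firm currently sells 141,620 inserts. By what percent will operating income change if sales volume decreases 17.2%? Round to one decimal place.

-30.0%

Contribution at this volume is 141,620 × $240.72 = $34,090,766.40.
Subtracting fixed costs: EBIT = $34,090,766.40 − $14,534,000 = $19,556,766.40.
DOL = contribution ÷ EBIT = $34,090,766.40 ÷ $19,556,766.40 = 1.7432.
Operating income changes by 1.7432 × -17.2% = -30.0%.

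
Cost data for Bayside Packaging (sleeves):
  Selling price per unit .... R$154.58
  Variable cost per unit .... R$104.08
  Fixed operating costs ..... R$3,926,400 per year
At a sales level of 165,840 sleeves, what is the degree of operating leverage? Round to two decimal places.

1.88

At 165,840 units, contribution = 165,840 × R$50.50 = R$8,374,920.00.
Subtracting fixed costs: EBIT = R$8,374,920.00 − R$3,926,400 = R$4,448,520.00.
DOL = contribution ÷ EBIT = R$8,374,920.00 ÷ R$4,448,520.00 = 1.8826.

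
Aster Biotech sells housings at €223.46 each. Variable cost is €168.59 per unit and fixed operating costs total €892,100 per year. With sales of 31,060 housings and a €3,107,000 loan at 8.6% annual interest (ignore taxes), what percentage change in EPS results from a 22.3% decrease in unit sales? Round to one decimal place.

At 31,060 units, contribution = 31,060 × €54.87 = €1,704,262.20.
EBIT = €1,704,262.20 − €892,100 = €812,162.20.
After interest of €267,202.00, pre-tax earnings = €544,960.20.
DCL = total CM / (EBIT − I) = €1,704,262.20 / €544,960.20 = 3.1273.
EPS therefore changes by 3.1273 × (-22.3%) = -69.7%.

-69.7%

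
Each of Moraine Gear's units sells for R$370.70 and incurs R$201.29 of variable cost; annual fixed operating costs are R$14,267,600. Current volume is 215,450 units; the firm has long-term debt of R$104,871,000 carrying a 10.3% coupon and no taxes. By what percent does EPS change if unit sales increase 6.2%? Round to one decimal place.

+19.8%

At 215,450 units, contribution = 215,450 × R$169.41 = R$36,499,384.50.
Subtracting fixed costs: EBIT = R$36,499,384.50 − R$14,267,600 = R$22,231,784.50.
After interest of R$10,801,713.00, pre-tax earnings = R$11,430,071.50.
DCL = total CM / (EBIT − I) = R$36,499,384.50 / R$11,430,071.50 = 3.1933.
%ΔEPS = DCL × %ΔSales = 3.1933 × +6.2% = +19.8%.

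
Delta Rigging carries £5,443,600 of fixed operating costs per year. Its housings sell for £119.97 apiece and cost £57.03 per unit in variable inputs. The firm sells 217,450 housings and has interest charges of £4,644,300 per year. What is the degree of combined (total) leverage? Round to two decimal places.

At 217,450 units, contribution = 217,450 × £62.94 = £13,686,303.00.
EBIT = £13,686,303.00 − £5,443,600 = £8,242,703.00. Interest = £4,644,300.00, so EBIT − I = £3,598,403.00.
DCL = contribution ÷ (EBIT − I) = £13,686,303.00 ÷ £3,598,403.00 = 3.8034.

3.80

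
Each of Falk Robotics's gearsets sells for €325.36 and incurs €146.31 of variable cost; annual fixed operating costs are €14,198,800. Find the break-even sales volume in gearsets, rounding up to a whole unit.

Contribution margin per unit = €325.36 − €146.31 = €179.05.
Break-even volume = fixed costs ÷ CM per unit = €14,198,800 ÷ €179.05 = 79,300.75, so 79,301 gearsets.

79,301 gearsets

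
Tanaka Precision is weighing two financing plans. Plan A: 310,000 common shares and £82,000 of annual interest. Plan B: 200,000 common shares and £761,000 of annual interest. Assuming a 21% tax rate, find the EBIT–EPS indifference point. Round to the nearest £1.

£1,995,545

Set EPS_A = EPS_B: (EBIT − £82,000)(1 − 0.21) ÷ 310,000 = (EBIT − £761,000)(1 − 0.21) ÷ 200,000.
Cancelling (1 − t) and cross-multiplying: 200,000·(EBIT − 82,000) = 310,000·(EBIT − 761,000).
EBIT × (310,000 − 200,000) = 761,000 × 310,000 − 82,000 × 200,000 = 219,510,000,000, so EBIT = 219,510,000,000 ÷ 110,000 = 1,995,545.45.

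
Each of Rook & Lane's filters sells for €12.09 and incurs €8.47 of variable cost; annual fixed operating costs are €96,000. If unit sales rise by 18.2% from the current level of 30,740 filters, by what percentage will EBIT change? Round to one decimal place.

+132.6%

At 30,740 units, contribution = 30,740 × €3.62 = €111,278.80.
Operating income = contribution − fixed costs = €111,278.80 − €96,000 = €15,278.80.
So DOL = total CM / EBIT = €111,278.80 / €15,278.80 = 7.2832.
Operating income changes by 7.2832 × +18.2% = +132.6%.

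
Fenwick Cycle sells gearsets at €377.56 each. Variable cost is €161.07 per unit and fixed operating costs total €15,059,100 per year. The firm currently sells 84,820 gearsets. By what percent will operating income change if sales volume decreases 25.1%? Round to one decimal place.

-139.5%

Contribution at this volume is 84,820 × €216.49 = €18,362,681.80.
Subtracting fixed costs: EBIT = €18,362,681.80 − €15,059,100 = €3,303,581.80.
Degree of operating leverage = €18,362,681.80 / €3,303,581.80 = 5.5584.
So EBIT moves 5.5584 × (-25.1%) = -139.5%.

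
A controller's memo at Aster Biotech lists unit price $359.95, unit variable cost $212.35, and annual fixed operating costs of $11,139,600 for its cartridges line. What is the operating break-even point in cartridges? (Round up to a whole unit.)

Contribution margin per unit = $359.95 − $212.35 = $147.60.
Units to break even: $11,139,600 ÷ $147.60 = 75,471.54, rounded up to 75,472.

75,472 cartridges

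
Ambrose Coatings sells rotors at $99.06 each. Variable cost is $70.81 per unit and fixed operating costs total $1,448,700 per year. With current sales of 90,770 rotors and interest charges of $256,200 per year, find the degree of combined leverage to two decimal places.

2.98

At 90,770 units, contribution = 90,770 × $28.25 = $2,564,252.50.
Subtracting fixed costs: EBIT = $2,564,252.50 − $1,448,700 = $1,115,552.50. Interest = $256,200.00.
DOL = $2,564,252.50 ÷ $1,115,552.50 = 2.2986; DFL = $1,115,552.50 ÷ $859,352.50 = 1.2981.
DCL = DOL × DFL = 2.2986 × 1.2981 = 2.9838.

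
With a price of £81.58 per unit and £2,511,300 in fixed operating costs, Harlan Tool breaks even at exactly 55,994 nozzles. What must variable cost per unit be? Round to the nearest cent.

Contribution per unit must be FC / Q = £2,511,300 / 55,994 = £44.8494.
Hence VC = price − CM = £81.58 − £44.8494 = £36.73.

£36.73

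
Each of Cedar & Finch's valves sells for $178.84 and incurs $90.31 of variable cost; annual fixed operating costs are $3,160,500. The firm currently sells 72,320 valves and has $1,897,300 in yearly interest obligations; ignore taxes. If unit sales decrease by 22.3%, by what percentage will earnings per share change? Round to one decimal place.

At 72,320 units, contribution = 72,320 × $88.53 = $6,402,489.60.
Subtracting fixed costs: EBIT = $6,402,489.60 − $3,160,500 = $3,241,989.60.
After interest of $1,897,300.00, pre-tax earnings = $1,344,689.60.
Degree of combined leverage = contribution ÷ (EBIT − I) = $6,402,489.60 ÷ $1,344,689.60 = 4.7613.
EPS therefore changes by 4.7613 × (-22.3%) = -106.2%.

-106.2%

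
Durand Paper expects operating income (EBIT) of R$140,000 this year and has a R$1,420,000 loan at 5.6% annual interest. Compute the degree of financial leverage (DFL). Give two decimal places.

2.31

Interest = R$79,520.00.
Degree of financial leverage = EBIT / (EBIT − interest) = R$140,000 / R$60,480.00 = 2.3148.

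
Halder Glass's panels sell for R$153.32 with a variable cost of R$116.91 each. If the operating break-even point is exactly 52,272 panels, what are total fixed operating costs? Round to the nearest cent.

R$1,903,223.52

Each unit contributes R$153.32 − R$116.91 = R$36.41.
Since BE = FC / CM, FC = 52,272 × R$36.41 = R$1,903,223.52.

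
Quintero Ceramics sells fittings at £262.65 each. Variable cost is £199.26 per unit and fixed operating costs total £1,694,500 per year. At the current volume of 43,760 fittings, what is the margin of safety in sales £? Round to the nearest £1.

£4,472,576

Contribution margin per unit = £262.65 − £199.26 = £63.39. Break-even units = £1,694,500 ÷ £63.39 = 26,731.35; break-even revenue = 26,731.35 × £262.65 = £7,020,987.93.
Current sales = 43,760 × £262.65 = £11,493,564.00.
Margin of safety = £11,493,564.00 − £7,020,987.93 = £4,472,576.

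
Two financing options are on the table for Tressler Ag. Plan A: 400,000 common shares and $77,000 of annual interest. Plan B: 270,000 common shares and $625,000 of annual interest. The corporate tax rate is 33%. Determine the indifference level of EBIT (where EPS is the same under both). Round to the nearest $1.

$1,763,154

At indifference, (EBIT − 77,000)(1 − t)/400,000 = (EBIT − 625,000)(1 − t)/270,000.
Cancelling (1 − t) and cross-multiplying: 270,000·(EBIT − 77,000) = 400,000·(EBIT − 625,000).
Solving, EBIT = (625,000·400,000 − 77,000·270,000) / (400,000 − 270,000) = 229,210,000,000 / 130,000 = 1,763,153.85.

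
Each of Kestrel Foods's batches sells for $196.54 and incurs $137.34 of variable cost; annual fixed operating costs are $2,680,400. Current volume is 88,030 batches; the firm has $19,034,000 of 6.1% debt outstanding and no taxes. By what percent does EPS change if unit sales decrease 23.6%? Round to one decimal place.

Contribution at this volume is 88,030 × $59.20 = $5,211,376.00.
Operating income = contribution − fixed costs = $5,211,376.00 − $2,680,400 = $2,530,976.00.
After interest of $1,161,074.00, pre-tax earnings = $1,369,902.00.
DCL = total CM / (EBIT − I) = $5,211,376.00 / $1,369,902.00 = 3.8042.
%ΔEPS = DCL × %ΔSales = 3.8042 × -23.6% = -89.8%.

-89.8%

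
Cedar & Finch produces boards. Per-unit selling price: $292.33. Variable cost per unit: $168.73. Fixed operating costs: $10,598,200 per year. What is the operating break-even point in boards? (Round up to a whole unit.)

Unit CM = price − variable cost = $292.33 − $168.73 = $123.60.
Break-even volume = fixed costs ÷ CM per unit = $10,598,200 ÷ $123.60 = 85,745.95, so 85,746 boards.

85,746 boards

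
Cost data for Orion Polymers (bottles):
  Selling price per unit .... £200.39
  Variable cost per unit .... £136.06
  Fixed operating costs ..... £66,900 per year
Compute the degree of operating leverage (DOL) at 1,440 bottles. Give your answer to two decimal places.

3.60

At 1,440 units, contribution = 1,440 × £64.33 = £92,635.20.
Subtracting fixed costs: EBIT = £92,635.20 − £66,900 = £25,735.20.
Degree of operating leverage = £92,635.20 / £25,735.20 = 3.5996.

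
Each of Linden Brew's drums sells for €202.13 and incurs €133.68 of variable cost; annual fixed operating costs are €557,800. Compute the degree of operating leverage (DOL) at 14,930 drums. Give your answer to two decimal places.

Total contribution margin = 14,930 × €68.45 = €1,021,958.50.
Subtracting fixed costs: EBIT = €1,021,958.50 − €557,800 = €464,158.50.
So DOL = total CM / EBIT = €1,021,958.50 / €464,158.50 = 2.2017.

2.20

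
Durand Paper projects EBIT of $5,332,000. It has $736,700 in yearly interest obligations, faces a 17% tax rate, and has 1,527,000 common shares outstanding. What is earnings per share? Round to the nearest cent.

$2.50

Pre-tax income = $5,332,000 − $736,700.00 = $4,595,300.00.
After tax at 17%: net income = $4,595,300.00 × 0.83 = $3,814,099.00.
Per share: $3,814,099.00 / 1,527,000 shares = $2.50.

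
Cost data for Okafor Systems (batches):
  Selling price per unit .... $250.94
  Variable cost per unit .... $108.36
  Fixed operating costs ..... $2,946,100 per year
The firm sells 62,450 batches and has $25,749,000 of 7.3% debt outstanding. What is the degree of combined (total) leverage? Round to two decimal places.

Total contribution margin = 62,450 × $142.58 = $8,904,121.00.
Subtracting fixed costs: EBIT = $8,904,121.00 − $2,946,100 = $5,958,021.00. Interest = $1,879,677.00.
DOL = $8,904,121.00 ÷ $5,958,021.00 = 1.4945; DFL = $5,958,021.00 ÷ $4,078,344.00 = 1.4609.
DCL = DOL × DFL = 1.4945 × 1.4609 = 2.1833.

2.18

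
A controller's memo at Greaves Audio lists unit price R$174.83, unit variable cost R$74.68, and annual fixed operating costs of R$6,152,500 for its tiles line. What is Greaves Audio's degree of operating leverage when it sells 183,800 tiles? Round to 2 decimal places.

At 183,800 units, contribution = 183,800 × R$100.15 = R$18,407,570.00.
Subtracting fixed costs: EBIT = R$18,407,570.00 − R$6,152,500 = R$12,255,070.00.
So DOL = total CM / EBIT = R$18,407,570.00 / R$12,255,070.00 = 1.5020.

1.50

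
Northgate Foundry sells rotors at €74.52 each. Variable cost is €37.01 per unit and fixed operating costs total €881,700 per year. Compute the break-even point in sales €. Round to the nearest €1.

Contribution margin per unit = €74.52 − €37.01 = €37.51, a CM ratio of €37.51 ÷ €74.52 = 0.5034.
Break-even revenue = fixed costs × price ÷ CM = €881,700 × €74.52 ÷ €37.51 = €1,751,647.

€1,751,647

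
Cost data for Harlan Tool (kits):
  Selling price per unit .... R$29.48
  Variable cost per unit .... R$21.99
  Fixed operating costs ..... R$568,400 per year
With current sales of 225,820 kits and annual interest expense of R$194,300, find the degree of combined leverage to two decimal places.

1.82

Contribution at this volume is 225,820 × R$7.49 = R$1,691,391.80.
Subtracting fixed costs: EBIT = R$1,691,391.80 − R$568,400 = R$1,122,991.80. Interest = R$194,300.00, so EBIT − I = R$928,691.80.
DCL = contribution ÷ (EBIT − I) = R$1,691,391.80 ÷ R$928,691.80 = 1.8213.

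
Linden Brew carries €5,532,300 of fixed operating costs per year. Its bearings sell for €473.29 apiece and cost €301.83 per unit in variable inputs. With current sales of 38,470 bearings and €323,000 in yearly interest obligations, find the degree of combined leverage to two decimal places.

8.90

Total contribution margin = 38,470 × €171.46 = €6,596,066.20.
Subtracting fixed costs: EBIT = €6,596,066.20 − €5,532,300 = €1,063,766.20. Interest = €323,000.00, so EBIT − I = €740,766.20.
DCL = contribution ÷ (EBIT − I) = €6,596,066.20 ÷ €740,766.20 = 8.9044.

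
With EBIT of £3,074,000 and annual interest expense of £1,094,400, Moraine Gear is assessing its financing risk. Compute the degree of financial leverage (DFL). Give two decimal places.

Interest = £1,094,400.00.
DFL = EBIT ÷ (EBIT − I) = £3,074,000 ÷ (£3,074,000 − £1,094,400.00) = £3,074,000 ÷ £1,979,600.00 = 1.5528.

1.55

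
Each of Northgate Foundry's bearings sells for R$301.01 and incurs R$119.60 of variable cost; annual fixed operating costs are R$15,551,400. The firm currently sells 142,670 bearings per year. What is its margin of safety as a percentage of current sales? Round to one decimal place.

Unit CM = price − variable cost = R$301.01 − R$119.60 = R$181.41. Break-even units = R$15,551,400 ÷ R$181.41 = 85,725.15; break-even revenue = 85,725.15 × R$301.01 = R$25,804,128.30.
Current sales = 142,670 × R$301.01 = R$42,945,096.70.
Margin of safety = (R$42,945,096.70 − R$25,804,128.30) ÷ R$42,945,096.70 = 39.9%.

39.9%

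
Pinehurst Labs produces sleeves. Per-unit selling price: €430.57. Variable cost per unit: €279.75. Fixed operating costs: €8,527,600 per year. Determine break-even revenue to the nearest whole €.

Contribution margin per unit = €430.57 − €279.75 = €150.82, a CM ratio of €150.82 ÷ €430.57 = 0.3503.
Break-even revenue = fixed costs × price ÷ CM = €8,527,600 × €430.57 ÷ €150.82 = €24,345,105.

€24,345,105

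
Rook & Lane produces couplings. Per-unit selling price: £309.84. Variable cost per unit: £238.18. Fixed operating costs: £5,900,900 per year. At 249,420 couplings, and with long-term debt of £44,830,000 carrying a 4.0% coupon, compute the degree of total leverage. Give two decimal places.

Contribution at this volume is 249,420 × £71.66 = £17,873,437.20.
Subtracting fixed costs: EBIT = £17,873,437.20 − £5,900,900 = £11,972,537.20. Interest = £1,793,200.00.
DOL = £17,873,437.20 ÷ £11,972,537.20 = 1.4929; DFL = £11,972,537.20 ÷ £10,179,337.20 = 1.1762.
Combined leverage = 1.4929 × 1.1762 = 1.7559.

1.76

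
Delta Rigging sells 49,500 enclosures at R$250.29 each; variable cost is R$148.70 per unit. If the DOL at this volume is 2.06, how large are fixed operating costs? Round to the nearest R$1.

R$2,587,586

Total contribution margin = 49,500 × R$101.59 = R$5,028,705.00.
DOL = contribution / EBIT, so EBIT = R$5,028,705.00 / 2.06 = R$2,441,118.93.
Fixed costs = CM − EBIT = R$5,028,705.00 − R$2,441,118.93 = R$2,587,586.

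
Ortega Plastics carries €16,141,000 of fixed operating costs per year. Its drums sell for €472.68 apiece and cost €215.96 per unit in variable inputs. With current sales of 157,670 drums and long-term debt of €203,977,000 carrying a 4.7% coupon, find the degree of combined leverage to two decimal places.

At 157,670 units, contribution = 157,670 × €256.72 = €40,477,042.40.
Operating income = contribution − fixed costs = €40,477,042.40 − €16,141,000 = €24,336,042.40. Interest = €9,586,919.00.
DOL = €40,477,042.40 ÷ €24,336,042.40 = 1.6633; DFL = €24,336,042.40 ÷ €14,749,123.40 = 1.6500.
DCL = DOL × DFL = 1.6633 × 1.6500 = 2.7444.

2.74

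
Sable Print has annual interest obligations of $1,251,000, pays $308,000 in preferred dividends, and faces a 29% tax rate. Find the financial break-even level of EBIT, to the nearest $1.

$1,684,803

Preferred dividends are paid after tax, so their pre-tax equivalent is $308,000 ÷ (1 − 0.29) = $433,802.82.
EPS = 0 when EBIT covers interest plus the pre-tax preferred burden: $1,251,000 + $433,802.82 = $1,684,802.82.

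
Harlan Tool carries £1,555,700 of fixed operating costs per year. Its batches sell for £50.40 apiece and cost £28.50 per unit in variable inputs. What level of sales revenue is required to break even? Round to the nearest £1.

£3,580,241

Contribution margin per unit = £50.40 − £28.50 = £21.90, a CM ratio of £21.90 ÷ £50.40 = 0.4345.
Break-even sales = FC ÷ CM ratio = £1,555,700 × £50.40 / £21.90 = £3,580,241.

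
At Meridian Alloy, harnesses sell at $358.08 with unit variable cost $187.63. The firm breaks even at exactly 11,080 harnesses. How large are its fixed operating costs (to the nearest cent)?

Each unit contributes $358.08 − $187.63 = $170.45.
Since BE = FC / CM, FC = 11,080 × $170.45 = $1,888,586.00.

$1,888,586.00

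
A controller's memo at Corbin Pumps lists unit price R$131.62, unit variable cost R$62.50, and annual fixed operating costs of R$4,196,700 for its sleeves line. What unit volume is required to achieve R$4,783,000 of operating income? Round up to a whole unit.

Each unit contributes R$131.62 − R$62.50 = R$69.12.
Required volume = (fixed costs + target profit) ÷ CM = (R$4,196,700 + R$4,783,000) ÷ R$69.12 = 129,914.64, so 129,915 sleeves.

129,915 sleeves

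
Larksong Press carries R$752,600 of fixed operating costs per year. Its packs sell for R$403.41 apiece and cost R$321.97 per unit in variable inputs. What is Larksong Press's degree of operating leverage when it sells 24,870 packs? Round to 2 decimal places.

1.59

Contribution at this volume is 24,870 × R$81.44 = R$2,025,412.80.
Subtracting fixed costs: EBIT = R$2,025,412.80 − R$752,600 = R$1,272,812.80.
Degree of operating leverage = R$2,025,412.80 / R$1,272,812.80 = 1.5913.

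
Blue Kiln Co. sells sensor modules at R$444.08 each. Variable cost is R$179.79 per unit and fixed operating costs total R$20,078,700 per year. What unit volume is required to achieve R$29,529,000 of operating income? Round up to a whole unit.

Contribution margin per unit = R$444.08 − R$179.79 = R$264.29.
Units = (FC + target) / CM = (R$20,078,700 + R$29,529,000) / R$264.29 = 187,701.77, so 187,702 sensor modules.

187,702 sensor modules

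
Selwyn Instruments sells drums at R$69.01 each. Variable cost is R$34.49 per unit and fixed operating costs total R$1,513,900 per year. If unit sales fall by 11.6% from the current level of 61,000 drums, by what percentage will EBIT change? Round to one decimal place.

-41.3%

Contribution at this volume is 61,000 × R$34.52 = R$2,105,720.00.
EBIT = R$2,105,720.00 − R$1,513,900 = R$591,820.00.
DOL = contribution ÷ EBIT = R$2,105,720.00 ÷ R$591,820.00 = 3.5580.
So EBIT moves 3.5580 × (-11.6%) = -41.3%.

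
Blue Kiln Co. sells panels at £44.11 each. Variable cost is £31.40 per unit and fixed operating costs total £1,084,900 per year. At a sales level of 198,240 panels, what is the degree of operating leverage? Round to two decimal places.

Contribution at this volume is 198,240 × £12.71 = £2,519,630.40.
Operating income = contribution − fixed costs = £2,519,630.40 − £1,084,900 = £1,434,730.40.
Degree of operating leverage = £2,519,630.40 / £1,434,730.40 = 1.7562.

1.76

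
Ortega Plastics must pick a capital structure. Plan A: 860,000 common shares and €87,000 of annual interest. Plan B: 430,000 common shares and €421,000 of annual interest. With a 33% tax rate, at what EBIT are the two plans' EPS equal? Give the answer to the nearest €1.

At indifference, (EBIT − 87,000)(1 − t)/860,000 = (EBIT − 421,000)(1 − t)/430,000.
The (1 − t) factor cancels: (EBIT − 87,000) × 430,000 = (EBIT − 421,000) × 860,000.
EBIT × (860,000 − 430,000) = 421,000 × 860,000 − 87,000 × 430,000 = 324,650,000,000, so EBIT = 324,650,000,000 ÷ 430,000 = 755,000.00.

€755,000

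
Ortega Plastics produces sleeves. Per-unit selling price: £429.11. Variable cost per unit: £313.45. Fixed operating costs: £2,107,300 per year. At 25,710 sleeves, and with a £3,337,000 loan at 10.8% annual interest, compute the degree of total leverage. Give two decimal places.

5.88

Contribution at this volume is 25,710 × £115.66 = £2,973,618.60.
Subtracting fixed costs: EBIT = £2,973,618.60 − £2,107,300 = £866,318.60. Interest = £360,396.00.
DOL = £2,973,618.60 ÷ £866,318.60 = 3.4325; DFL = £866,318.60 ÷ £505,922.60 = 1.7124.
DCL = DOL × DFL = 3.4325 × 1.7124 = 5.8778.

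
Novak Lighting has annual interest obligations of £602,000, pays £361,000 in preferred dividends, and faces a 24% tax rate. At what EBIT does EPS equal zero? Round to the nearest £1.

Preferred dividends are paid after tax, so their pre-tax equivalent is £361,000 ÷ (1 − 0.24) = £475,000.00.
EPS = 0 when EBIT covers interest plus the pre-tax preferred burden: £602,000 + £475,000.00 = £1,077,000.00.

£1,077,000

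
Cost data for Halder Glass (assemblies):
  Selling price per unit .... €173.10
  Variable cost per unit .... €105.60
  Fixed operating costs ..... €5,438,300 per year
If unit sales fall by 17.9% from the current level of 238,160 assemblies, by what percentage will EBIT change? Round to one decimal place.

-27.1%

Total contribution margin = 238,160 × €67.50 = €16,075,800.00.
Operating income = contribution − fixed costs = €16,075,800.00 − €5,438,300 = €10,637,500.00.
So DOL = total CM / EBIT = €16,075,800.00 / €10,637,500.00 = 1.5112.
So EBIT moves 1.5112 × (-17.9%) = -27.1%.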